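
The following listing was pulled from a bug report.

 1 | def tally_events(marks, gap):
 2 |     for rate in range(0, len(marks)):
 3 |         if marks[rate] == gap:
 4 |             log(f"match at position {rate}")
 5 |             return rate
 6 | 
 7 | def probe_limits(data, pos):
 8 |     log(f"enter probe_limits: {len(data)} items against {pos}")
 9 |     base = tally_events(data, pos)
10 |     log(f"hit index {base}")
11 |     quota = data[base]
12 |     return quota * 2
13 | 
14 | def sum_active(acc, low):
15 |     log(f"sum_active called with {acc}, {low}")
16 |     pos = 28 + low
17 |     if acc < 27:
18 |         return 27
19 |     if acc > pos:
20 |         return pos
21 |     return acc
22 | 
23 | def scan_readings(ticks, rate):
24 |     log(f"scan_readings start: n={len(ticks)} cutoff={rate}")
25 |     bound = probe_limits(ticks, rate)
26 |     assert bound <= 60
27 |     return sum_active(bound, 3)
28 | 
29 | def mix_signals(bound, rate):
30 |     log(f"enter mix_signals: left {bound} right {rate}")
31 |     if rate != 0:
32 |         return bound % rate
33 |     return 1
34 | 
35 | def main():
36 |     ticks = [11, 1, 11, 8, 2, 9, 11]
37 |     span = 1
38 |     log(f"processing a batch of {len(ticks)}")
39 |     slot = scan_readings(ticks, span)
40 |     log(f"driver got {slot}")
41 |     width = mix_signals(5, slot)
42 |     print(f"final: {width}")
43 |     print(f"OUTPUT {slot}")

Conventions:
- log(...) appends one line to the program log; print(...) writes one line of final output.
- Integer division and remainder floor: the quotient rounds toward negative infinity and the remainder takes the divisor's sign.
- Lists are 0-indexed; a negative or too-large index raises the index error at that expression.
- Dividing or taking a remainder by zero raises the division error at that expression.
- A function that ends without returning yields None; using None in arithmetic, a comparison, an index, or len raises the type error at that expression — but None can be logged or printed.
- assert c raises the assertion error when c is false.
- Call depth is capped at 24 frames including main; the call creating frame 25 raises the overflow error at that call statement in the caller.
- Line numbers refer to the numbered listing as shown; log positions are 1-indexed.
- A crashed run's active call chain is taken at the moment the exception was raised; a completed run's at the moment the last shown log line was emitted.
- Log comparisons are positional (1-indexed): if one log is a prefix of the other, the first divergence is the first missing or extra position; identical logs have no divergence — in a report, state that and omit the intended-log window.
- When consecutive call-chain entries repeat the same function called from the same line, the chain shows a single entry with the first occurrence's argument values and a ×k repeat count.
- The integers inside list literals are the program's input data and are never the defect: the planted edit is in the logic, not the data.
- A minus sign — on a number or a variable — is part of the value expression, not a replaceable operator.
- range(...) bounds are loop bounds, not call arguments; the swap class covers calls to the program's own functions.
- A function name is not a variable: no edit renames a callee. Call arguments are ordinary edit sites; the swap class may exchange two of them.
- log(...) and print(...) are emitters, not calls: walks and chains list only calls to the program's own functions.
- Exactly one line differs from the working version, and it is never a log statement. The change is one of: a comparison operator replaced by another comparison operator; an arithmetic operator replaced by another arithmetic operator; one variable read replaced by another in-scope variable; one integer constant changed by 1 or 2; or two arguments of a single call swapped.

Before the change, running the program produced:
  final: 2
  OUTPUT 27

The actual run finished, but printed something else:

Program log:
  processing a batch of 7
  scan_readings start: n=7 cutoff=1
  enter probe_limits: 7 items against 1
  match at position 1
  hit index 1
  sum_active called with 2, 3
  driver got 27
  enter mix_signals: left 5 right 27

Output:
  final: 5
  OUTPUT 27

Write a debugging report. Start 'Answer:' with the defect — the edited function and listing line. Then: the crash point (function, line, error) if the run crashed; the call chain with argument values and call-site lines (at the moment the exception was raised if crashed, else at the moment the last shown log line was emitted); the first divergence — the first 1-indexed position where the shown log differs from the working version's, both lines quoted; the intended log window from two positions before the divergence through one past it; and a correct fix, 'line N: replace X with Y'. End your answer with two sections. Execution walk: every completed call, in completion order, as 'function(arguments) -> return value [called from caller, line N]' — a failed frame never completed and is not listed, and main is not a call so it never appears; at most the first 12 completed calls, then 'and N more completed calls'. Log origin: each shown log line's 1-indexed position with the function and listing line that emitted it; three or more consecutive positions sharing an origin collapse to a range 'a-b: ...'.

Answer: the defect is in main at line 41.
Key observation: At log position 8 the runs split — shown 'enter mix_signals: left 5 right 27', but the working version logs 'enter mix_signals: left 27 right 5'.
Call chain: main -> mix_signals(5, 27) (called at line 41).
First divergence: position 8 — shown 'enter mix_signals: left 5 right 27', intended 'enter mix_signals: left 27 right 5'.
Intended log window:
  6: sum_active called with 2, 3
  7: driver got 27
  8: enter mix_signals: left 27 right 5
Execution walk:
  tally_events([11, 1, 11, 8, 2, 9, 11], 1) -> 1  [called from probe_limits, line 9]
  probe_limits([11, 1, 11, 8, 2, 9, 11], 1) -> 2  [called from scan_readings, line 25]
  sum_active(2, 3) -> 27  [called from scan_readings, line 27]
  scan_readings([11, 1, 11, 8, 2, 9, 11], 1) -> 27  [called from main, line 39]
  mix_signals(5, 27) -> 5  [called from main, line 41]
Log line origins:
  1 — main, line 38
  2 — scan_readings, line 24
  3 — probe_limits, line 8
  4 — tally_events, line 4
  5 — probe_limits, line 10
  6 — sum_active, line 15
  7 — main, line 40
  8 — mix_signals, line 30
A correct fix: line 41: replace `mix_signals(5, slot)` with `mix_signals(slot, 5)`.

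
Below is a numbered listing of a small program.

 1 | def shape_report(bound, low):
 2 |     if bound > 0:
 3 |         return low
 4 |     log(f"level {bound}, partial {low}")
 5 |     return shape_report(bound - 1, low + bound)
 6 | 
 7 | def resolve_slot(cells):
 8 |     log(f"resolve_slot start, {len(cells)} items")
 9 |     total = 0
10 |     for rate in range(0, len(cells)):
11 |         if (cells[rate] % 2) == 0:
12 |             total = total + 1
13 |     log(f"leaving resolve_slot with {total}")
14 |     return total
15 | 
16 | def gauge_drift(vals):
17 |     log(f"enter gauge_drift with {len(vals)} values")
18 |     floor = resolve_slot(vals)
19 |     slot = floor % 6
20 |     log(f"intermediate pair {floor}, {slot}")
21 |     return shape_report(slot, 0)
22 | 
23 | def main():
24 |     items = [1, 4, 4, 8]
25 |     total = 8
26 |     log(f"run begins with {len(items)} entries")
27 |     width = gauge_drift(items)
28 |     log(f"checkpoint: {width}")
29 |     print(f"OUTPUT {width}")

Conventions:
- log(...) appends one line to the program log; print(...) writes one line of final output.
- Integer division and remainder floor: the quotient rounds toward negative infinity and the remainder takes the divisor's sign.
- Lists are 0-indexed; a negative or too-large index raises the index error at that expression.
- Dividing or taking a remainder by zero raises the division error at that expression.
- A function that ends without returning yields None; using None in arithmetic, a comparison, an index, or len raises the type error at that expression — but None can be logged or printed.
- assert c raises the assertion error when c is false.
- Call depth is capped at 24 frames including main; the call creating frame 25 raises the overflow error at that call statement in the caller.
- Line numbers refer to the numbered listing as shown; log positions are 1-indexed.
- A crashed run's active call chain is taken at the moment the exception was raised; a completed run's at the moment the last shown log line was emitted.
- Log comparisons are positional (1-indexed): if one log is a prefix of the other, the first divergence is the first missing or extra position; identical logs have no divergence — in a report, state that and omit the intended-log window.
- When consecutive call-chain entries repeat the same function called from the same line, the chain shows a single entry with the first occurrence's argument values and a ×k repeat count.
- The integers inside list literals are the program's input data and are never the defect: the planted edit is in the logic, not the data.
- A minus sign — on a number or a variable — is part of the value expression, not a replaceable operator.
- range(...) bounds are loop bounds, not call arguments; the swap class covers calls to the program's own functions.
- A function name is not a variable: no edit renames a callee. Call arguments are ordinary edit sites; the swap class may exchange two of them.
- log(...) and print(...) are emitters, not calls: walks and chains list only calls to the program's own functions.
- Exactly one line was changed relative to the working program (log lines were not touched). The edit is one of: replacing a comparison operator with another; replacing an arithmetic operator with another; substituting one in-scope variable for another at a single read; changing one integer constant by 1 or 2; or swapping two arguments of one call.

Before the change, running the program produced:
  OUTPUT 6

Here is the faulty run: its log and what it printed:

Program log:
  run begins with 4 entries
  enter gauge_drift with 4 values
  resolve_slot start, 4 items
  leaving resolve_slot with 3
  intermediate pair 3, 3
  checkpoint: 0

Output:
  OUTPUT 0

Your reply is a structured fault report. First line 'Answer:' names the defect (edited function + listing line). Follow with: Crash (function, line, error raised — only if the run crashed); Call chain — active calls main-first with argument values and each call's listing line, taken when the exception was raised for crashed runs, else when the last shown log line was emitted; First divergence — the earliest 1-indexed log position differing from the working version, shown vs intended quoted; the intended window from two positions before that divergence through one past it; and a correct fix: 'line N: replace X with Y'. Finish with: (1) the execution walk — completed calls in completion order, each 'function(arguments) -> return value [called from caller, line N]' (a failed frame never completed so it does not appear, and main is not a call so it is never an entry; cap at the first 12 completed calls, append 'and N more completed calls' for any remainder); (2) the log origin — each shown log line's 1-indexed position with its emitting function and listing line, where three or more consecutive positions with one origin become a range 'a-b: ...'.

Answer: the defect is in shape_report at line 2.
Core observation: Position 6 is the first bad log line: 'checkpoint: 0' should read 'level 3, partial 0'.
Call chain: main.
First divergence: position 6 — the shown line 'checkpoint: 0' should read 'level 3, partial 0'.
Intended log window:
  4: leaving resolve_slot with 3
  5: intermediate pair 3, 3
  6: level 3, partial 0
  7: level 2, partial 3
Execution walk:
  resolve_slot([1, 4, 4, 8]) -> 3  [called from gauge_drift, line 18]
  shape_report(3, 0) -> 0  [called from gauge_drift, line 21]
  gauge_drift([1, 4, 4, 8]) -> 0  [called from main, line 27]
Origin of each log line:
  1: emitted by main (line 26)
  2: emitted by gauge_drift (line 17)
  3: emitted by resolve_slot (line 8)
  4: emitted by resolve_slot (line 13)
  5: emitted by gauge_drift (line 20)
  6: emitted by main (line 28)
A correct fix: line 2: replace `>` with `<=`.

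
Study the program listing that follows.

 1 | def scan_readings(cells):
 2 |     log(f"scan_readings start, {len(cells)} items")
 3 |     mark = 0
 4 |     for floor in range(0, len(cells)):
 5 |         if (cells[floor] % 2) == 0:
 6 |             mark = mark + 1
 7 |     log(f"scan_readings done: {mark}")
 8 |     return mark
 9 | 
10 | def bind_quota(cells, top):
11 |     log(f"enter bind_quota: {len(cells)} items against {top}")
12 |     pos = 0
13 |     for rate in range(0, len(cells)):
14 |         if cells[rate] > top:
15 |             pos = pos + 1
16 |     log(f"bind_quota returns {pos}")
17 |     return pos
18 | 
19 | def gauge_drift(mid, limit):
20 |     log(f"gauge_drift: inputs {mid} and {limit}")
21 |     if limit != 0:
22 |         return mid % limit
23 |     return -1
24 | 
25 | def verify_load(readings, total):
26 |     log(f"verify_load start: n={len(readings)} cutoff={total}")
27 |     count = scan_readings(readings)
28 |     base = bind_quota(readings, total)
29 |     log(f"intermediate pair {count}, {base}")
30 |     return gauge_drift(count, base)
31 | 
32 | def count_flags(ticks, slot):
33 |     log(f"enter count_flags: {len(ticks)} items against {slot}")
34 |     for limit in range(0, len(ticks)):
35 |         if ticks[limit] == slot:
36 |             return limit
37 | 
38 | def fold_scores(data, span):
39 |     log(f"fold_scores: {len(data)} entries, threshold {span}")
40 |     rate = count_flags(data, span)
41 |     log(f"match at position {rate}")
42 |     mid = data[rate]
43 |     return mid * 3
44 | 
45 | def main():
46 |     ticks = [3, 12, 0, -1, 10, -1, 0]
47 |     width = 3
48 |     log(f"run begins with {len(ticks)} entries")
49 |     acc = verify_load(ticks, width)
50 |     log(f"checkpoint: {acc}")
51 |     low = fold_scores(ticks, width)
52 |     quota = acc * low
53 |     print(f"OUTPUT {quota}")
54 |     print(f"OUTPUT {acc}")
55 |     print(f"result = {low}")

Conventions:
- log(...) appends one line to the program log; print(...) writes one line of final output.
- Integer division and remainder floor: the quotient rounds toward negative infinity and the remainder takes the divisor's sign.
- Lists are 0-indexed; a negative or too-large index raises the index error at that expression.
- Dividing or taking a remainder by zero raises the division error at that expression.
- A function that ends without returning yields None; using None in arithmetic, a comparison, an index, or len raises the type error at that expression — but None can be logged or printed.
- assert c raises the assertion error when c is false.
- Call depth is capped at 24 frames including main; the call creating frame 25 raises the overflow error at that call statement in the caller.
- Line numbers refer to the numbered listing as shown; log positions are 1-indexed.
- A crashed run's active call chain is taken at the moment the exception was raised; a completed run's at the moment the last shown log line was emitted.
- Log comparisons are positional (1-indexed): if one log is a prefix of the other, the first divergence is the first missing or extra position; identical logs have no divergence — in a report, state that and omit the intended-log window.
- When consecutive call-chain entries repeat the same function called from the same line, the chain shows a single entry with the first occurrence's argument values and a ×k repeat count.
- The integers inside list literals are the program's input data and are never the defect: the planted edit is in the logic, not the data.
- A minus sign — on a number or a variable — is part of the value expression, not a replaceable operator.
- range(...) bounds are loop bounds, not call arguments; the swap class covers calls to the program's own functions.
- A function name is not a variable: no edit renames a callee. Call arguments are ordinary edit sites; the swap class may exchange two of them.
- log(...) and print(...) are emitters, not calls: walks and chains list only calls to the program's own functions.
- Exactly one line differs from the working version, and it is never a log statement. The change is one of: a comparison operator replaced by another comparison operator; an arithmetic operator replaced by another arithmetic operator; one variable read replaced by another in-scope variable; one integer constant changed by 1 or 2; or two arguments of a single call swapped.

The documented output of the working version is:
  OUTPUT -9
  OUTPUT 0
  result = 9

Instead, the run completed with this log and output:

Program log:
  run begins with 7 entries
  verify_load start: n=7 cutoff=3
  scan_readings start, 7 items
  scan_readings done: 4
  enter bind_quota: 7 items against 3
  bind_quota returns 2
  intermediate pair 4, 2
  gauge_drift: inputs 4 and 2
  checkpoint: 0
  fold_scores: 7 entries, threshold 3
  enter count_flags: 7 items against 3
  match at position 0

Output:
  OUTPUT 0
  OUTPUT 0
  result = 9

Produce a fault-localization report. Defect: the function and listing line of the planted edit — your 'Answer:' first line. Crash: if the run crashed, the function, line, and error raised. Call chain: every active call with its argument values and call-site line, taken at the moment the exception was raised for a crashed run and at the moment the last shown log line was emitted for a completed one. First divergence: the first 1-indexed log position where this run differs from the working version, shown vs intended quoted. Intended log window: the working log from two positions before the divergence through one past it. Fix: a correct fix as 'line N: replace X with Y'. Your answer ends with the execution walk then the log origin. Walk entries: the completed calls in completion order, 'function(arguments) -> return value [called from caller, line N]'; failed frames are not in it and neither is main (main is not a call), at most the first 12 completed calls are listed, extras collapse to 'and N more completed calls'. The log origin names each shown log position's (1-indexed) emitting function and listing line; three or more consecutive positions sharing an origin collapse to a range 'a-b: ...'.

Answer: the defect is in main at line 52.
The tell: The two runs log identically and part ways only at the printed values.
Call chain: main -> fold_scores([3, 12, 0, -1, 10, -1, 0], 3) (called at line 51).
First divergence: none — the logs agree in full.
Execution walk:
  scan_readings([3, 12, 0, -1, 10, -1, 0]) -> 4  [called from verify_load, line 27]
  bind_quota([3, 12, 0, -1, 10, -1, 0], 3) -> 2  [called from verify_load, line 28]
  gauge_drift(4, 2) -> 0  [called from verify_load, line 30]
  verify_load([3, 12, 0, -1, 10, -1, 0], 3) -> 0  [called from main, line 49]
  count_flags([3, 12, 0, -1, 10, -1, 0], 3) -> 0  [called from fold_scores, line 40]
  fold_scores([3, 12, 0, -1, 10, -1, 0], 3) -> 9  [called from main, line 51]
Log line origins:
  1: emitted by main (line 48)
  2: emitted by verify_load (line 26)
  3: emitted by scan_readings (line 2)
  4: emitted by scan_readings (line 7)
  5: emitted by bind_quota (line 11)
  6: emitted by bind_quota (line 16)
  7: emitted by verify_load (line 29)
  8: emitted by gauge_drift (line 20)
  9: emitted by main (line 50)
  10: emitted by fold_scores (line 39)
  11: emitted by count_flags (line 33)
  12: emitted by fold_scores (line 41)
A correct fix: line 52: replace `*` with `-`.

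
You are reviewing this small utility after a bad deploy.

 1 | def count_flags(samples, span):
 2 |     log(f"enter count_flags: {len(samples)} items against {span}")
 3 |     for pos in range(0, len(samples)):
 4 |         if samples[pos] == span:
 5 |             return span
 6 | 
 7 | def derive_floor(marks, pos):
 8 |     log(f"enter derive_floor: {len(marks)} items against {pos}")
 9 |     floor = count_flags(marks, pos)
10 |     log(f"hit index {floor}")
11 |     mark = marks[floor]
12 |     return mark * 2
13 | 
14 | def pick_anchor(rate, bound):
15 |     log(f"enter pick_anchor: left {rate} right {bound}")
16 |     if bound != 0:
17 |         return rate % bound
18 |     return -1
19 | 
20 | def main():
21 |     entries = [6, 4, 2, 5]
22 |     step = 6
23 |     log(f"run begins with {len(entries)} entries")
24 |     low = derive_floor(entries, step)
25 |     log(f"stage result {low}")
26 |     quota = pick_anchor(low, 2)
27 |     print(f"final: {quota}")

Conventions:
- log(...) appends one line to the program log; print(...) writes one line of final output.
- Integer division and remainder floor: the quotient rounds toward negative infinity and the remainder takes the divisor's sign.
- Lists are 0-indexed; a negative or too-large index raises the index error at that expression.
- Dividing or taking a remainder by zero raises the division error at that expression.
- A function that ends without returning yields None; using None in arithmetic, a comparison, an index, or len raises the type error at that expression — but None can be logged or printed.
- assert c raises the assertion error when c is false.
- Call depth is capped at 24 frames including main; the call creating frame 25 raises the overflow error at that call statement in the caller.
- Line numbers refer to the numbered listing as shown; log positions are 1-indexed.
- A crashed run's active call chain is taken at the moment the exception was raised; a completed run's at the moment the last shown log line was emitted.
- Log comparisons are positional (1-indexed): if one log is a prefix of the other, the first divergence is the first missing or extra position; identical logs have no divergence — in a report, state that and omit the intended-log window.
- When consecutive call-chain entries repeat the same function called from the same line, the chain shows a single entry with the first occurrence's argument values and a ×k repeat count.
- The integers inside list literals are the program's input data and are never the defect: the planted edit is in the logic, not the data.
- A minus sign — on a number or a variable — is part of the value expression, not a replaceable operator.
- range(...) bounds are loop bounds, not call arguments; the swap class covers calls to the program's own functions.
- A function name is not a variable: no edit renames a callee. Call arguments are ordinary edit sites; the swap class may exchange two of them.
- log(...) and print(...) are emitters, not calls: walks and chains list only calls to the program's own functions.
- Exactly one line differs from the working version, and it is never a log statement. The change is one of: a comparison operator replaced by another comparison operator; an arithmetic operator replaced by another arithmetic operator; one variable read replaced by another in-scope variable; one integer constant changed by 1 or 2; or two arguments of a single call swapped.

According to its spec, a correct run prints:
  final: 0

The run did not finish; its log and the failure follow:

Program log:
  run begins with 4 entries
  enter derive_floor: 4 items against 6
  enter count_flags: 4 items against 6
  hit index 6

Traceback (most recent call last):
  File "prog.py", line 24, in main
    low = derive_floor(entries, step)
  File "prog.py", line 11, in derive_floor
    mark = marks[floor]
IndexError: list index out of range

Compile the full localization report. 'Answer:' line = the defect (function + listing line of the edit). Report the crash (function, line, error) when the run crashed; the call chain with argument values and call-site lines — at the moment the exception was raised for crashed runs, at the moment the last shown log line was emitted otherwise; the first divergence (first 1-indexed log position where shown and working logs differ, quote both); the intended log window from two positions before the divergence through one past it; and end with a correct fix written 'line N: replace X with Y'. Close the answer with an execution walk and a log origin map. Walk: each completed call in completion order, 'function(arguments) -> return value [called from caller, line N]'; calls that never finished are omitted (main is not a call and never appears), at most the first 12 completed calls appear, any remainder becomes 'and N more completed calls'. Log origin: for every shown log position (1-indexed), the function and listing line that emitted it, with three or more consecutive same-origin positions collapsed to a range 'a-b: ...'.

Answer: the defect is in count_flags at line 5.
Key fact: Position 4 is the first bad log line: 'hit index 6' should read 'hit index 0'.
Crash: derive_floor, line 11, IndexError.
Call chain: main -> derive_floor([6, 4, 2, 5], 6) (called at line 24).
First divergence: at position 4 the run shows 'hit index 6' where the working version logs 'hit index 0'.
Intended log window:
  2: enter derive_floor: 4 items against 6
  3: enter count_flags: 4 items against 6
  4: hit index 0
  5: stage result 12
Execution walk:
  count_flags([6, 4, 2, 5], 6) -> 6  [called from derive_floor, line 9]
Log origin:
  1: from main, line 23
  2: from derive_floor, line 8
  3: from count_flags, line 2
  4: from derive_floor, line 10
A correct fix: line 5: replace `span` with `pos`.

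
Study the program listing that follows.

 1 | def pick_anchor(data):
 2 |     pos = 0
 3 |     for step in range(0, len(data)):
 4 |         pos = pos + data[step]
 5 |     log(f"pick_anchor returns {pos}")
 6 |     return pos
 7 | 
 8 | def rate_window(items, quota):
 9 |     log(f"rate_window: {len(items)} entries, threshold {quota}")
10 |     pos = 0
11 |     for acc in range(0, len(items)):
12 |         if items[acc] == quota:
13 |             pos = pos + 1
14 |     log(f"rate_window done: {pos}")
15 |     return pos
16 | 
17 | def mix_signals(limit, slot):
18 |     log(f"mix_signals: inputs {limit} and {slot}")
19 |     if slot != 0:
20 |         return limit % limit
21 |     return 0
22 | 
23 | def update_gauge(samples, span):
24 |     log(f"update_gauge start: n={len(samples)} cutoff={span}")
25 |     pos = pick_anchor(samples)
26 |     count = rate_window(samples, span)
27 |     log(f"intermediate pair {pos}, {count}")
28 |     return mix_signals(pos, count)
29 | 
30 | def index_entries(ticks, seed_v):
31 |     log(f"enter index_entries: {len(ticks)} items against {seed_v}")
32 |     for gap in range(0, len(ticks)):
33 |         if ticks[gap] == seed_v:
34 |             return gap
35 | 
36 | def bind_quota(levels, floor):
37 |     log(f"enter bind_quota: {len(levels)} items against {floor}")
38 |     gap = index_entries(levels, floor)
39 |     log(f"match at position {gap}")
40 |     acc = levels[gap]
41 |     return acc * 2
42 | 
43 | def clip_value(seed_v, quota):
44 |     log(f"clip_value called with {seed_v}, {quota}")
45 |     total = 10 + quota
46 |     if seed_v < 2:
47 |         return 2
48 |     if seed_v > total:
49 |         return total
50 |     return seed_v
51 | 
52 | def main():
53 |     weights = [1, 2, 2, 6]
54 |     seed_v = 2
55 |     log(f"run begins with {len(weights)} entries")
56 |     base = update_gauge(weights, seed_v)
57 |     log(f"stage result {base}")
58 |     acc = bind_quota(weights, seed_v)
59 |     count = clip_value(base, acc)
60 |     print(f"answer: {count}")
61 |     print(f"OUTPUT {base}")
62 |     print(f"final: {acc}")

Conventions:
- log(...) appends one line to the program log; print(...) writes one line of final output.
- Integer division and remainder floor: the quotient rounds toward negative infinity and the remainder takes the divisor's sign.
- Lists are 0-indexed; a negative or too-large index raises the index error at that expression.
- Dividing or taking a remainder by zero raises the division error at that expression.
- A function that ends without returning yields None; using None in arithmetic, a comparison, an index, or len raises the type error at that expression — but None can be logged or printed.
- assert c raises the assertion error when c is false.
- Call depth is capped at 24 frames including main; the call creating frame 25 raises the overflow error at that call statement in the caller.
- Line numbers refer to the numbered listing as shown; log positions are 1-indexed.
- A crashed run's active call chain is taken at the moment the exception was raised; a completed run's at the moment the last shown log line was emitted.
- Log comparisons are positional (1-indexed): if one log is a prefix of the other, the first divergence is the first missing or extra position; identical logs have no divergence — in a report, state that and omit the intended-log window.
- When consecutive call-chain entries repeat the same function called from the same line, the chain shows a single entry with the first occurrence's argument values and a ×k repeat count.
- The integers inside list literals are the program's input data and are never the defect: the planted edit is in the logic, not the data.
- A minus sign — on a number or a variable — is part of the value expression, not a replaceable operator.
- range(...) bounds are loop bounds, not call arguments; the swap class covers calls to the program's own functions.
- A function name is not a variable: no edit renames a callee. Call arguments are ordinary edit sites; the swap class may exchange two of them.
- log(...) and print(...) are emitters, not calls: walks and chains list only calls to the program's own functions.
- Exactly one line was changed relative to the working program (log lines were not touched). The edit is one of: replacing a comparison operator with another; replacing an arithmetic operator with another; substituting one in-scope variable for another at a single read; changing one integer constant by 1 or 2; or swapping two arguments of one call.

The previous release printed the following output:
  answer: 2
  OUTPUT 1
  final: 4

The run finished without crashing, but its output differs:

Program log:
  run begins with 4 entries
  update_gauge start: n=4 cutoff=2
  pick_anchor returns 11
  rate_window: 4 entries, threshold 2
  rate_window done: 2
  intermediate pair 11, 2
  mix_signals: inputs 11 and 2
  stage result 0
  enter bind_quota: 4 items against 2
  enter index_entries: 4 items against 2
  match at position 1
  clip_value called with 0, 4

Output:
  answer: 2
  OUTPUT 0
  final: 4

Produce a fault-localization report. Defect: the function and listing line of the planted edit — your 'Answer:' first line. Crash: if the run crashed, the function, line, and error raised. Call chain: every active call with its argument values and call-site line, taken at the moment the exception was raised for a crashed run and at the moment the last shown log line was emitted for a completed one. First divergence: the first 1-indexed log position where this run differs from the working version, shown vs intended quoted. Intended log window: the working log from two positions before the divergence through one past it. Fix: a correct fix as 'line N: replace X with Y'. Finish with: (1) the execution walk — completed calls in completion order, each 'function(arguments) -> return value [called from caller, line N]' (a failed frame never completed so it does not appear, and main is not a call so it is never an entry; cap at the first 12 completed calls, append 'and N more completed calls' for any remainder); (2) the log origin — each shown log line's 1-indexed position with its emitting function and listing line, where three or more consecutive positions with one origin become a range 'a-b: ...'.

Answer: the defect is in mix_signals at line 20.
Core observation: Everything matches until log position 8, which reads 'stage result 0' in place of 'stage result 1'.
Call chain: main -> clip_value(0, 4) (called at line 59).
First divergence: position 8 — the shown line 'stage result 0' should read 'stage result 1'.
Intended log window:
  6: intermediate pair 11, 2
  7: mix_signals: inputs 11 and 2
  8: stage result 1
  9: enter bind_quota: 4 items against 2
Execution walk:
  pick_anchor([1, 2, 2, 6]) -> 11  [called from update_gauge, line 25]
  rate_window([1, 2, 2, 6], 2) -> 2  [called from update_gauge, line 26]
  mix_signals(11, 2) -> 0  [called from update_gauge, line 28]
  update_gauge([1, 2, 2, 6], 2) -> 0  [called from main, line 56]
  index_entries([1, 2, 2, 6], 2) -> 1  [called from bind_quota, line 38]
  bind_quota([1, 2, 2, 6], 2) -> 4  [called from main, line 58]
  clip_value(0, 4) -> 2  [called from main, line 59]
Log origins:
  1: from main, line 55
  2: from update_gauge, line 24
  3: from pick_anchor, line 5
  4: from rate_window, line 9
  5: from rate_window, line 14
  6: from update_gauge, line 27
  7: from mix_signals, line 18
  8: from main, line 57
  9: from bind_quota, line 37
  10: from index_entries, line 31
  11: from bind_quota, line 39
  12: from clip_value, line 44
A correct fix: line 20: replace `limit % limit` with `limit % slot`.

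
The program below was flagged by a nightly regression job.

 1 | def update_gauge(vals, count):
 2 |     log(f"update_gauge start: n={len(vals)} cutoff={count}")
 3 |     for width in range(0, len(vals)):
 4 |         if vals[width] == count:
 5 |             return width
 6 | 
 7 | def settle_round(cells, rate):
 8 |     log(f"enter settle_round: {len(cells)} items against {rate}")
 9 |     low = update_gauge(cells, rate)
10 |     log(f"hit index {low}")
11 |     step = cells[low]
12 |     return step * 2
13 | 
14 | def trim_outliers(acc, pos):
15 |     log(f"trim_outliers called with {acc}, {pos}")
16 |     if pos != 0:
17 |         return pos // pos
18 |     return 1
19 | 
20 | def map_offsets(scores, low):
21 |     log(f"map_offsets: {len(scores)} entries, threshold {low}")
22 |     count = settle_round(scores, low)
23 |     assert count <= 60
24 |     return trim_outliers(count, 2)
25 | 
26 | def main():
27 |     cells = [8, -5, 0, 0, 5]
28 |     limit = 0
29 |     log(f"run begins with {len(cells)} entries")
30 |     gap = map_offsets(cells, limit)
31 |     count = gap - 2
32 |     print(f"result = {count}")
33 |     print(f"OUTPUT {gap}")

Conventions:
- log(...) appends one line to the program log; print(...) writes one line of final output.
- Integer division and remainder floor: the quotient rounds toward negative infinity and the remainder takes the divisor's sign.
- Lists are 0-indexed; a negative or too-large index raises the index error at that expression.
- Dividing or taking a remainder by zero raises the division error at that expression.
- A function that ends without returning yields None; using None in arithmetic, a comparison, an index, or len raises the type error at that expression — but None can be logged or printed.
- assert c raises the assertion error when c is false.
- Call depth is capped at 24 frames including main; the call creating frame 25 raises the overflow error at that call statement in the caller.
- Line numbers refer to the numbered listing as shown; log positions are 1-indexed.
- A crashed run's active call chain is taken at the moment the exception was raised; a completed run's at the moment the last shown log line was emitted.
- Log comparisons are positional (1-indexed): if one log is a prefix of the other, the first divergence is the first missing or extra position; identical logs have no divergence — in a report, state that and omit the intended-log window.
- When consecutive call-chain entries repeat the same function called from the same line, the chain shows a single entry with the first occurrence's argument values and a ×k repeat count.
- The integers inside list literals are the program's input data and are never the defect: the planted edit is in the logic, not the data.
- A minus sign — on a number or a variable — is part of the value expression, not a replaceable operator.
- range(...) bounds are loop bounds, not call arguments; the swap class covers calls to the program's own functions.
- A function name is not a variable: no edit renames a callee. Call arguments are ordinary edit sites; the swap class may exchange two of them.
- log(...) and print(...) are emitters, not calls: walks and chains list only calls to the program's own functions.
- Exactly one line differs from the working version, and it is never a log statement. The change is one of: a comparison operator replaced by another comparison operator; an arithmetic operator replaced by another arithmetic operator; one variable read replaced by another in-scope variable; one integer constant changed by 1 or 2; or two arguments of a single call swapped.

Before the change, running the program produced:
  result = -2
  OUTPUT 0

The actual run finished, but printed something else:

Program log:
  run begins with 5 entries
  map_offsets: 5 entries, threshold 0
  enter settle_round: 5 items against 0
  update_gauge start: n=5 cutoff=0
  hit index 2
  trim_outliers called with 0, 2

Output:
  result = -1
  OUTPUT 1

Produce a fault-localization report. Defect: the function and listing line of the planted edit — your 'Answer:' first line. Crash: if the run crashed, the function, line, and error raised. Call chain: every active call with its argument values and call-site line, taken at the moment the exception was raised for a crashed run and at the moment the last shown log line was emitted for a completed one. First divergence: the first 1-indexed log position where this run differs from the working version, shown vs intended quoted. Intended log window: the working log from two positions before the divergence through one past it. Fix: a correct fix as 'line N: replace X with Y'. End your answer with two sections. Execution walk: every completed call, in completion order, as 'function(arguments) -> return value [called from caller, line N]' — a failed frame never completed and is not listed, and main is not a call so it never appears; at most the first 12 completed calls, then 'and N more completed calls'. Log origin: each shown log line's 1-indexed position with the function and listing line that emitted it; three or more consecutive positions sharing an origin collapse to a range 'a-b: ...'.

Answer: the defect is in trim_outliers at line 17.
The tell: Nothing in the log betrays the bug — only the output does.
Call chain: main -> map_offsets([8, -5, 0, 0, 5], 0) (called at line 30) -> trim_outliers(0, 2) (called at line 24).
First divergence: none (the log streams are identical).
Execution walk:
  update_gauge([8, -5, 0, 0, 5], 0) -> 2  [called from settle_round, line 9]
  settle_round([8, -5, 0, 0, 5], 0) -> 0  [called from map_offsets, line 22]
  trim_outliers(0, 2) -> 1  [called from map_offsets, line 24]
  map_offsets([8, -5, 0, 0, 5], 0) -> 1  [called from main, line 30]
Log origins:
  1 — main, line 29
  2 — map_offsets, line 21
  3 — settle_round, line 8
  4 — update_gauge, line 2
  5 — settle_round, line 10
  6 — trim_outliers, line 15
A correct fix: line 17: replace `pos // pos` with `acc // pos`.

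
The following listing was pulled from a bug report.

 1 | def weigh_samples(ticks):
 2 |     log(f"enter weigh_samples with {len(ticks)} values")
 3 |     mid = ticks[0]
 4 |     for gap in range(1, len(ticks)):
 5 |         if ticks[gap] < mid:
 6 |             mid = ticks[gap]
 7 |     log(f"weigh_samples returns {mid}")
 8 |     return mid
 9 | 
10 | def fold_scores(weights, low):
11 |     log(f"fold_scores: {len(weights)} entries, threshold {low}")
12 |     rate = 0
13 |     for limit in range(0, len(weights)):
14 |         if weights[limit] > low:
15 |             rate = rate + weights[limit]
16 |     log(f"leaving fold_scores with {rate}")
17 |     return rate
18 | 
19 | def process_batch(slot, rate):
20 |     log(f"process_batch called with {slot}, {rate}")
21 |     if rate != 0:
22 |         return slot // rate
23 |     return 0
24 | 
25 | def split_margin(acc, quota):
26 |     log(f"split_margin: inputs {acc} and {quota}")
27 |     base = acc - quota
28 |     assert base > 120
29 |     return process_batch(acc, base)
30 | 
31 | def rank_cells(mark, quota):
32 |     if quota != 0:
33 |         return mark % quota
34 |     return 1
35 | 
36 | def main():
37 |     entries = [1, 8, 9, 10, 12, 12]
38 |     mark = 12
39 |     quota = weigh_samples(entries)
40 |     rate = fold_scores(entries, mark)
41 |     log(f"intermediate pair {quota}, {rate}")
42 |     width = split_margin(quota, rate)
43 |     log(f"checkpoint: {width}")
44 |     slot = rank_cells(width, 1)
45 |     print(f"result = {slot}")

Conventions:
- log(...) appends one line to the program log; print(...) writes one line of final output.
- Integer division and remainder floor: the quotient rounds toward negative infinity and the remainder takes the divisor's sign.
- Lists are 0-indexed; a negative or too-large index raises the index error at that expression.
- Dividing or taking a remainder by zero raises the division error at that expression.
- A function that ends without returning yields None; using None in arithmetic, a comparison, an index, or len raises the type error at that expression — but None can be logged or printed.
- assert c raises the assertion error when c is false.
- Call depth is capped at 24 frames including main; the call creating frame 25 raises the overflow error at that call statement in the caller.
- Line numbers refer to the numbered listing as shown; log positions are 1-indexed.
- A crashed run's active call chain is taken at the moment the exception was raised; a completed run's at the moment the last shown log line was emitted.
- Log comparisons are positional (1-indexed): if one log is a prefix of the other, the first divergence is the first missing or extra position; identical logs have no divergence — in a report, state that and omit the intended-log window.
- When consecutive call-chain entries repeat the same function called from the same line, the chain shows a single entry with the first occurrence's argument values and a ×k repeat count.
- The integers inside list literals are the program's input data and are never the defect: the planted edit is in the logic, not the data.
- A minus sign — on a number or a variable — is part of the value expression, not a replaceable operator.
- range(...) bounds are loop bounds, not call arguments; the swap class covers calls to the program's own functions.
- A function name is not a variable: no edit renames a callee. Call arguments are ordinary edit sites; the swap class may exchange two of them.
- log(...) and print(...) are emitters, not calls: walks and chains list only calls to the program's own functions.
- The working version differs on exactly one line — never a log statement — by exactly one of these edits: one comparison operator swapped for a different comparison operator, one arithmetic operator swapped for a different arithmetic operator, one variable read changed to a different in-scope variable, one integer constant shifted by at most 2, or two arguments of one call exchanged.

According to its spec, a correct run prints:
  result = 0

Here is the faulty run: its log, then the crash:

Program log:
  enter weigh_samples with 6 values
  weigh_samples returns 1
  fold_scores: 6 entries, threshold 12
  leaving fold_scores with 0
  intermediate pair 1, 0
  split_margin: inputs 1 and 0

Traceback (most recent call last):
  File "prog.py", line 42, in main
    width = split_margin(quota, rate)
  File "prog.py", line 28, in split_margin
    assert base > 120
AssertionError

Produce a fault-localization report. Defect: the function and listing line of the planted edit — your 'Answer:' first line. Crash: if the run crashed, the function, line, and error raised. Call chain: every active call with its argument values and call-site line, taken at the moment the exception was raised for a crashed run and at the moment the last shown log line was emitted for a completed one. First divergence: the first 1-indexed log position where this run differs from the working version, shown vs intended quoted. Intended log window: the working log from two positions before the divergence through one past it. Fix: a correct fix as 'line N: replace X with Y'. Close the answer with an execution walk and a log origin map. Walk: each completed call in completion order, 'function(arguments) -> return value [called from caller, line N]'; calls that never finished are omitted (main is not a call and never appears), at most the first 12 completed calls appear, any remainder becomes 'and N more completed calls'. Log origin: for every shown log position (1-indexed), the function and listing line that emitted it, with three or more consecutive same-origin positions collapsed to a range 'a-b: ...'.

Answer: the defect is in split_margin at line 28.
Core observation: The faulty run's log stops after 6 lines; the working version's next line would be 'process_batch called with 1, 1'.
Crash: split_margin, line 28, AssertionError.
Call chain: main -> split_margin(1, 0) (called at line 42).
First divergence: position 7 — after 6 matching lines the faulty run goes silent; intended next line 'process_batch called with 1, 1'.
Intended log window:
  5: intermediate pair 1, 0
  6: split_margin: inputs 1 and 0
  7: process_batch called with 1, 1
  8: checkpoint: 1
Execution walk:
  weigh_samples([1, 8, 9, 10, 12, 12]) -> 1  [called from main, line 39]
  fold_scores([1, 8, 9, 10, 12, 12], 12) -> 0  [called from main, line 40]
Origin of each log line:
  1: emitted by weigh_samples (line 2)
  2: emitted by weigh_samples (line 7)
  3: emitted by fold_scores (line 11)
  4: emitted by fold_scores (line 16)
  5: emitted by main (line 41)
  6: emitted by split_margin (line 26)
A correct fix: line 28: replace `>` with `<=`.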